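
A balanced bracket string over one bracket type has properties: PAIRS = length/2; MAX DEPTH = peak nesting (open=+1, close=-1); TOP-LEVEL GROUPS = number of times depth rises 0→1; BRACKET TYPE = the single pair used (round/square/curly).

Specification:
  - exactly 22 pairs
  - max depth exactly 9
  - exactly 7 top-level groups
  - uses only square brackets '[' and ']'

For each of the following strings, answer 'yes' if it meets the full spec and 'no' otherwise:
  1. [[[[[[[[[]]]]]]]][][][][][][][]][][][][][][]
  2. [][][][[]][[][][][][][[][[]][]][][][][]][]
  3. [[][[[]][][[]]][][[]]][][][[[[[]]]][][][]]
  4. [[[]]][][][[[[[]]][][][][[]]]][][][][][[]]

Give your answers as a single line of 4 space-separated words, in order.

Answer: yes no no no

Derivation:
String 1 '[[[[[[[[[]]]]]]]][][][][][][][]][][][][][][]': depth seq [1 2 3 4 5 6 7 8 9 8 7 6 5 4 3 2 1 2 1 2 1 2 1 2 1 2 1 2 1 2 1 0 1 0 1 0 1 0 1 0 1 0 1 0]
  -> pairs=22 depth=9 groups=7 -> yes
String 2 '[][][][[]][[][][][][][[][[]][]][][][][]][]': depth seq [1 0 1 0 1 0 1 2 1 0 1 2 1 2 1 2 1 2 1 2 1 2 3 2 3 4 3 2 3 2 1 2 1 2 1 2 1 2 1 0 1 0]
  -> pairs=21 depth=4 groups=6 -> no
String 3 '[[][[[]][][[]]][][[]]][][][[[[[]]]][][][]]': depth seq [1 2 1 2 3 4 3 2 3 2 3 4 3 2 1 2 1 2 3 2 1 0 1 0 1 0 1 2 3 4 5 4 3 2 1 2 1 2 1 2 1 0]
  -> pairs=21 depth=5 groups=4 -> no
String 4 '[[[]]][][][[[[[]]][][][][[]]]][][][][][[]]': depth seq [1 2 3 2 1 0 1 0 1 0 1 2 3 4 5 4 3 2 3 2 3 2 3 2 3 4 3 2 1 0 1 0 1 0 1 0 1 0 1 2 1 0]
  -> pairs=21 depth=5 groups=9 -> no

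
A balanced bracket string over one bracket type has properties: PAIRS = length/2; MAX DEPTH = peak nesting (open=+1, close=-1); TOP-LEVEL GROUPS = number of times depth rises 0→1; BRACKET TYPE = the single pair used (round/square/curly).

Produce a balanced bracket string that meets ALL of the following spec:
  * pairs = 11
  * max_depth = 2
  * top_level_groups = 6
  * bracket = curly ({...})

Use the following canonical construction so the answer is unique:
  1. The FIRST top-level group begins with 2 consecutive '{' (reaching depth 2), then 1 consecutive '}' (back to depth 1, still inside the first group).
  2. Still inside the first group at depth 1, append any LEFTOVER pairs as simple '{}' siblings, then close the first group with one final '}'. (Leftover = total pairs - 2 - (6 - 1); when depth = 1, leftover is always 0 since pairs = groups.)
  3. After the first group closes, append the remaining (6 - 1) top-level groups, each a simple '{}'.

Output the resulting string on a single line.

Spec: pairs=11 depth=2 groups=6
Leftover pairs = 11 - 2 - (6-1) = 4
First group: deep chain of depth 2 + 4 sibling pairs
Remaining 5 groups: simple '{}' each

Answer: {{}{}{}{}{}}{}{}{}{}{}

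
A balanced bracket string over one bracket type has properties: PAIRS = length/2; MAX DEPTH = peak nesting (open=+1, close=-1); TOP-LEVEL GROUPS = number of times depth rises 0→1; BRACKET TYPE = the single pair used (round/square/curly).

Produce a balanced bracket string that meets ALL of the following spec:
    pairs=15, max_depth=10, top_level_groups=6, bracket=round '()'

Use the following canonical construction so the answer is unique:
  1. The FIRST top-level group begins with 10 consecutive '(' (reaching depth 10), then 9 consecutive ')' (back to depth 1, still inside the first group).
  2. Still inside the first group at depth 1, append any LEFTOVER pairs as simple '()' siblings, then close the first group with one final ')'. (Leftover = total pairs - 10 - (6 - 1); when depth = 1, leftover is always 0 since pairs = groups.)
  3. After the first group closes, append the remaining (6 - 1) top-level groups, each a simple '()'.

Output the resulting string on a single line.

Spec: pairs=15 depth=10 groups=6
Leftover pairs = 15 - 10 - (6-1) = 0
First group: deep chain of depth 10 + 0 sibling pairs
Remaining 5 groups: simple '()' each

Answer: (((((((((())))))))))()()()()()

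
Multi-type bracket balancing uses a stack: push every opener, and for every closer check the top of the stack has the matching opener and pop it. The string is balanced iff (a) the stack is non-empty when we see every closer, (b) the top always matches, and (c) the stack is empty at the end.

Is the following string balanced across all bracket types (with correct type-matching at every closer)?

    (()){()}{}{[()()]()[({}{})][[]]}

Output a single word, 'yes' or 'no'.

Answer: yes

Derivation:
pos 0: push '('; stack = (
pos 1: push '('; stack = ((
pos 2: ')' matches '('; pop; stack = (
pos 3: ')' matches '('; pop; stack = (empty)
pos 4: push '{'; stack = {
pos 5: push '('; stack = {(
pos 6: ')' matches '('; pop; stack = {
pos 7: '}' matches '{'; pop; stack = (empty)
pos 8: push '{'; stack = {
pos 9: '}' matches '{'; pop; stack = (empty)
pos 10: push '{'; stack = {
pos 11: push '['; stack = {[
pos 12: push '('; stack = {[(
pos 13: ')' matches '('; pop; stack = {[
pos 14: push '('; stack = {[(
pos 15: ')' matches '('; pop; stack = {[
pos 16: ']' matches '['; pop; stack = {
pos 17: push '('; stack = {(
pos 18: ')' matches '('; pop; stack = {
pos 19: push '['; stack = {[
pos 20: push '('; stack = {[(
pos 21: push '{'; stack = {[({
pos 22: '}' matches '{'; pop; stack = {[(
pos 23: push '{'; stack = {[({
pos 24: '}' matches '{'; pop; stack = {[(
pos 25: ')' matches '('; pop; stack = {[
pos 26: ']' matches '['; pop; stack = {
pos 27: push '['; stack = {[
pos 28: push '['; stack = {[[
pos 29: ']' matches '['; pop; stack = {[
pos 30: ']' matches '['; pop; stack = {
pos 31: '}' matches '{'; pop; stack = (empty)
end: stack empty → VALID
Verdict: properly nested → yes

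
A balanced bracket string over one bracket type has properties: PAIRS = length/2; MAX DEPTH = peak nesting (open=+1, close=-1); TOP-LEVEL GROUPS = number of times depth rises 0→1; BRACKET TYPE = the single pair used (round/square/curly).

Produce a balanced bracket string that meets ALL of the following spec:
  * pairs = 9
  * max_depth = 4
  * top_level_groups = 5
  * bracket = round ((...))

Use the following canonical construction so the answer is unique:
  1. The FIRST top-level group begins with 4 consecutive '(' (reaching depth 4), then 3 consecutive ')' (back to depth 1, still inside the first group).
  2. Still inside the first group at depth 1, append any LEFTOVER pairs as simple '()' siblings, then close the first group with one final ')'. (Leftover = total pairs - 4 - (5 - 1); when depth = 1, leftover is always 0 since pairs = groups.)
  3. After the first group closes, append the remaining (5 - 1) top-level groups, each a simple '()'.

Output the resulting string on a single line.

Spec: pairs=9 depth=4 groups=5
Leftover pairs = 9 - 4 - (5-1) = 1
First group: deep chain of depth 4 + 1 sibling pairs
Remaining 4 groups: simple '()' each

Answer: (((()))())()()()()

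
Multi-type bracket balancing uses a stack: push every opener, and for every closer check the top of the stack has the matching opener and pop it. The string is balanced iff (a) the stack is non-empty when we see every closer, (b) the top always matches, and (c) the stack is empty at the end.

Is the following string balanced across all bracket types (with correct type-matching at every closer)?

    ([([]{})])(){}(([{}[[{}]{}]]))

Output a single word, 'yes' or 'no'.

Answer: yes

Derivation:
pos 0: push '('; stack = (
pos 1: push '['; stack = ([
pos 2: push '('; stack = ([(
pos 3: push '['; stack = ([([
pos 4: ']' matches '['; pop; stack = ([(
pos 5: push '{'; stack = ([({
pos 6: '}' matches '{'; pop; stack = ([(
pos 7: ')' matches '('; pop; stack = ([
pos 8: ']' matches '['; pop; stack = (
pos 9: ')' matches '('; pop; stack = (empty)
pos 10: push '('; stack = (
pos 11: ')' matches '('; pop; stack = (empty)
pos 12: push '{'; stack = {
pos 13: '}' matches '{'; pop; stack = (empty)
pos 14: push '('; stack = (
pos 15: push '('; stack = ((
pos 16: push '['; stack = (([
pos 17: push '{'; stack = (([{
pos 18: '}' matches '{'; pop; stack = (([
pos 19: push '['; stack = (([[
pos 20: push '['; stack = (([[[
pos 21: push '{'; stack = (([[[{
pos 22: '}' matches '{'; pop; stack = (([[[
pos 23: ']' matches '['; pop; stack = (([[
pos 24: push '{'; stack = (([[{
pos 25: '}' matches '{'; pop; stack = (([[
pos 26: ']' matches '['; pop; stack = (([
pos 27: ']' matches '['; pop; stack = ((
pos 28: ')' matches '('; pop; stack = (
pos 29: ')' matches '('; pop; stack = (empty)
end: stack empty → VALID
Verdict: properly nested → yes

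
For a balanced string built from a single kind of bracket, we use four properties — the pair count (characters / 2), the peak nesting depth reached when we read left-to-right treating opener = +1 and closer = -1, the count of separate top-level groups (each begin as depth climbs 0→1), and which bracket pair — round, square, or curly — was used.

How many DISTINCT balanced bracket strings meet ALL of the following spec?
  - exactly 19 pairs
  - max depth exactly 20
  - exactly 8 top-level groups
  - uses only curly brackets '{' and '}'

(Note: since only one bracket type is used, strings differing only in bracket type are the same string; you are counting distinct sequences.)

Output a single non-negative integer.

Spec: pairs=19 depth=20 groups=8
Count(depth <= 20) = 14567280
Count(depth <= 19) = 14567280
Count(depth == 20) = 14567280 - 14567280 = 0

Answer: 0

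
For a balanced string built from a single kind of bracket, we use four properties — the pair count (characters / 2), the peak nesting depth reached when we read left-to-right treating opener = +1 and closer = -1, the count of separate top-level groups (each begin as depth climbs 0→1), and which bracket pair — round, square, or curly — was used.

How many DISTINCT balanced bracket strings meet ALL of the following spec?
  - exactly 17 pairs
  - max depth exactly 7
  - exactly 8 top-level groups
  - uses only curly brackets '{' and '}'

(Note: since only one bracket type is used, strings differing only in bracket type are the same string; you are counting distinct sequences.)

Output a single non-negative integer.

Spec: pairs=17 depth=7 groups=8
Count(depth <= 7) = 959392
Count(depth <= 6) = 947600
Count(depth == 7) = 959392 - 947600 = 11792

Answer: 11792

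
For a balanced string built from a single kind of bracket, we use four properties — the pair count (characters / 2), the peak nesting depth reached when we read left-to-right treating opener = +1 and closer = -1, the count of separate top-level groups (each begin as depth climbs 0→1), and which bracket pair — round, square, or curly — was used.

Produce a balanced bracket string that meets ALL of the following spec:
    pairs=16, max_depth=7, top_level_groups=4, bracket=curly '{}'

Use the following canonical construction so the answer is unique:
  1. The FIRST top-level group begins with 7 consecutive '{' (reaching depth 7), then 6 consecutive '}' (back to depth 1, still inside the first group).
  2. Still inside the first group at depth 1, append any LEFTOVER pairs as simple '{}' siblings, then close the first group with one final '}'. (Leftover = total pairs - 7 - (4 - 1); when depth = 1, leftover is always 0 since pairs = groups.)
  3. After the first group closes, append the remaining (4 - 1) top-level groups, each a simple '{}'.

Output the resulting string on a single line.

Answer: {{{{{{{}}}}}}{}{}{}{}{}{}}{}{}{}

Derivation:
Spec: pairs=16 depth=7 groups=4
Leftover pairs = 16 - 7 - (4-1) = 6
First group: deep chain of depth 7 + 6 sibling pairs
Remaining 3 groups: simple '{}' each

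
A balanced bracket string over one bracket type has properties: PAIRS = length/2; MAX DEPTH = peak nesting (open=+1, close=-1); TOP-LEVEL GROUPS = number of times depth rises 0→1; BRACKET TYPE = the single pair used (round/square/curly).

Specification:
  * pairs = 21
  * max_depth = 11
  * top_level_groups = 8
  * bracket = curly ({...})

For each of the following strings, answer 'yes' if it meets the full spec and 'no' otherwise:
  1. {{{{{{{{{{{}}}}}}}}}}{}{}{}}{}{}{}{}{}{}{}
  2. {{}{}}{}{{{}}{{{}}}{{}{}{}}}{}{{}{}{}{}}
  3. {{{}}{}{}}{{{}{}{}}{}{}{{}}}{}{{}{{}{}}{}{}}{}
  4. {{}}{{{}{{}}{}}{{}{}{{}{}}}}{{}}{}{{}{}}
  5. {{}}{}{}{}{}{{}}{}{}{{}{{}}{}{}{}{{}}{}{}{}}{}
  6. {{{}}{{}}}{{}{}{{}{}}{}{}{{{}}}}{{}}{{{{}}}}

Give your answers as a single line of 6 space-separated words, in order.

Answer: yes no no no no no

Derivation:
String 1 '{{{{{{{{{{{}}}}}}}}}}{}{}{}}{}{}{}{}{}{}{}': depth seq [1 2 3 4 5 6 7 8 9 10 11 10 9 8 7 6 5 4 3 2 1 2 1 2 1 2 1 0 1 0 1 0 1 0 1 0 1 0 1 0 1 0]
  -> pairs=21 depth=11 groups=8 -> yes
String 2 '{{}{}}{}{{{}}{{{}}}{{}{}{}}}{}{{}{}{}{}}': depth seq [1 2 1 2 1 0 1 0 1 2 3 2 1 2 3 4 3 2 1 2 3 2 3 2 3 2 1 0 1 0 1 2 1 2 1 2 1 2 1 0]
  -> pairs=20 depth=4 groups=5 -> no
String 3 '{{{}}{}{}}{{{}{}{}}{}{}{{}}}{}{{}{{}{}}{}{}}{}': depth seq [1 2 3 2 1 2 1 2 1 0 1 2 3 2 3 2 3 2 1 2 1 2 1 2 3 2 1 0 1 0 1 2 1 2 3 2 3 2 1 2 1 2 1 0 1 0]
  -> pairs=23 depth=3 groups=5 -> no
String 4 '{{}}{{{}{{}}{}}{{}{}{{}{}}}}{{}}{}{{}{}}': depth seq [1 2 1 0 1 2 3 2 3 4 3 2 3 2 1 2 3 2 3 2 3 4 3 4 3 2 1 0 1 2 1 0 1 0 1 2 1 2 1 0]
  -> pairs=20 depth=4 groups=5 -> no
String 5 '{{}}{}{}{}{}{{}}{}{}{{}{{}}{}{}{}{{}}{}{}{}}{}': depth seq [1 2 1 0 1 0 1 0 1 0 1 0 1 2 1 0 1 0 1 0 1 2 1 2 3 2 1 2 1 2 1 2 1 2 3 2 1 2 1 2 1 2 1 0 1 0]
  -> pairs=23 depth=3 groups=10 -> no
String 6 '{{{}}{{}}}{{}{}{{}{}}{}{}{{{}}}}{{}}{{{{}}}}': depth seq [1 2 3 2 1 2 3 2 1 0 1 2 1 2 1 2 3 2 3 2 1 2 1 2 1 2 3 4 3 2 1 0 1 2 1 0 1 2 3 4 3 2 1 0]
  -> pairs=22 depth=4 groups=4 -> no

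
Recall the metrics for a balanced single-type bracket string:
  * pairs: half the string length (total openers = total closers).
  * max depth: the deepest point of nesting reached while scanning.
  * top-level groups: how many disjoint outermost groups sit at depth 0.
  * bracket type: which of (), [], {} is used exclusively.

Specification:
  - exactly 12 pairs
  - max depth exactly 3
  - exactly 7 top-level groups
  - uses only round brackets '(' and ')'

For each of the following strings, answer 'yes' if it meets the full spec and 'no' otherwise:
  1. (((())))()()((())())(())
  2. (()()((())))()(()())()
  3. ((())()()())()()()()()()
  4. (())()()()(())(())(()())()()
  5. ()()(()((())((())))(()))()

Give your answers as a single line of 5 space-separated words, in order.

String 1 '(((())))()()((())())(())': depth seq [1 2 3 4 3 2 1 0 1 0 1 0 1 2 3 2 1 2 1 0 1 2 1 0]
  -> pairs=12 depth=4 groups=5 -> no
String 2 '(()()((())))()(()())()': depth seq [1 2 1 2 1 2 3 4 3 2 1 0 1 0 1 2 1 2 1 0 1 0]
  -> pairs=11 depth=4 groups=4 -> no
String 3 '((())()()())()()()()()()': depth seq [1 2 3 2 1 2 1 2 1 2 1 0 1 0 1 0 1 0 1 0 1 0 1 0]
  -> pairs=12 depth=3 groups=7 -> yes
String 4 '(())()()()(())(())(()())()()': depth seq [1 2 1 0 1 0 1 0 1 0 1 2 1 0 1 2 1 0 1 2 1 2 1 0 1 0 1 0]
  -> pairs=14 depth=2 groups=9 -> no
String 5 '()()(()((())((())))(()))()': depth seq [1 0 1 0 1 2 1 2 3 4 3 2 3 4 5 4 3 2 1 2 3 2 1 0 1 0]
  -> pairs=13 depth=5 groups=4 -> no

Answer: no no yes no no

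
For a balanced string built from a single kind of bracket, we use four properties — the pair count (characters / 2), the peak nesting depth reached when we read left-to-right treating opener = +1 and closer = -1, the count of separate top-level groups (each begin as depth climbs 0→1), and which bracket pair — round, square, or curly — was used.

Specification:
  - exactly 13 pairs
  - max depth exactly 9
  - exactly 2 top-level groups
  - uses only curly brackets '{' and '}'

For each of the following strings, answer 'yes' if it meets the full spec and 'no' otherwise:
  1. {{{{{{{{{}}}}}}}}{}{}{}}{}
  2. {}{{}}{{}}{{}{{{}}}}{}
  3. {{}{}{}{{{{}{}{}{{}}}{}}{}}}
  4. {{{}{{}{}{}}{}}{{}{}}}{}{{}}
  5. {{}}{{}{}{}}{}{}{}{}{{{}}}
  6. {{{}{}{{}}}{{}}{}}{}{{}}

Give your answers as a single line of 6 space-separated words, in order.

String 1 '{{{{{{{{{}}}}}}}}{}{}{}}{}': depth seq [1 2 3 4 5 6 7 8 9 8 7 6 5 4 3 2 1 2 1 2 1 2 1 0 1 0]
  -> pairs=13 depth=9 groups=2 -> yes
String 2 '{}{{}}{{}}{{}{{{}}}}{}': depth seq [1 0 1 2 1 0 1 2 1 0 1 2 1 2 3 4 3 2 1 0 1 0]
  -> pairs=11 depth=4 groups=5 -> no
String 3 '{{}{}{}{{{{}{}{}{{}}}{}}{}}}': depth seq [1 2 1 2 1 2 1 2 3 4 5 4 5 4 5 4 5 6 5 4 3 4 3 2 3 2 1 0]
  -> pairs=14 depth=6 groups=1 -> no
String 4 '{{{}{{}{}{}}{}}{{}{}}}{}{{}}': depth seq [1 2 3 2 3 4 3 4 3 4 3 2 3 2 1 2 3 2 3 2 1 0 1 0 1 2 1 0]
  -> pairs=14 depth=4 groups=3 -> no
String 5 '{{}}{{}{}{}}{}{}{}{}{{{}}}': depth seq [1 2 1 0 1 2 1 2 1 2 1 0 1 0 1 0 1 0 1 0 1 2 3 2 1 0]
  -> pairs=13 depth=3 groups=7 -> no
String 6 '{{{}{}{{}}}{{}}{}}{}{{}}': depth seq [1 2 3 2 3 2 3 4 3 2 1 2 3 2 1 2 1 0 1 0 1 2 1 0]
  -> pairs=12 depth=4 groups=3 -> no

Answer: yes no no no no no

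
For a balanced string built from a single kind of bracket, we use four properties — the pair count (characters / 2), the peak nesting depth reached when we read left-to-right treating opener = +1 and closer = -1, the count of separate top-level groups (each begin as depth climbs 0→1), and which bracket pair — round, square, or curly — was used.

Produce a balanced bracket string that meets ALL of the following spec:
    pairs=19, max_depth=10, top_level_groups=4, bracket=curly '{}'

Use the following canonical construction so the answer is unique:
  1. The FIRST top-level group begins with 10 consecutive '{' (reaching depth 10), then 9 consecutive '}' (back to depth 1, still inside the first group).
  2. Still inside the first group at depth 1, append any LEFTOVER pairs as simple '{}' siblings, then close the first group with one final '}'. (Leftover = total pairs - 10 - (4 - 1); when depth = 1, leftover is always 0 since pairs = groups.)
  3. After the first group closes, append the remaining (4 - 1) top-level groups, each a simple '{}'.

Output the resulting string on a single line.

Spec: pairs=19 depth=10 groups=4
Leftover pairs = 19 - 10 - (4-1) = 6
First group: deep chain of depth 10 + 6 sibling pairs
Remaining 3 groups: simple '{}' each

Answer: {{{{{{{{{{}}}}}}}}}{}{}{}{}{}{}}{}{}{}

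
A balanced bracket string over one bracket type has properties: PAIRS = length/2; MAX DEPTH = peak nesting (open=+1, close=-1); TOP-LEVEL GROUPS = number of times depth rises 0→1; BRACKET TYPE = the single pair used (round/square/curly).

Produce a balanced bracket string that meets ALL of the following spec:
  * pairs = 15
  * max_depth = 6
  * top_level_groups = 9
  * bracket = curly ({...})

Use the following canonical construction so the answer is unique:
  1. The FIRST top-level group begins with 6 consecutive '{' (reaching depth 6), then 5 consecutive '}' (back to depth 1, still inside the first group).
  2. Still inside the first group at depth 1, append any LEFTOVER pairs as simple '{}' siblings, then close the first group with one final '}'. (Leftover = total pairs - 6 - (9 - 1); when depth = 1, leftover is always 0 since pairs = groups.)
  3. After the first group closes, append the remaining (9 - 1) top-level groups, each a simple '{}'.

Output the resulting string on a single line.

Spec: pairs=15 depth=6 groups=9
Leftover pairs = 15 - 6 - (9-1) = 1
First group: deep chain of depth 6 + 1 sibling pairs
Remaining 8 groups: simple '{}' each

Answer: {{{{{{}}}}}{}}{}{}{}{}{}{}{}{}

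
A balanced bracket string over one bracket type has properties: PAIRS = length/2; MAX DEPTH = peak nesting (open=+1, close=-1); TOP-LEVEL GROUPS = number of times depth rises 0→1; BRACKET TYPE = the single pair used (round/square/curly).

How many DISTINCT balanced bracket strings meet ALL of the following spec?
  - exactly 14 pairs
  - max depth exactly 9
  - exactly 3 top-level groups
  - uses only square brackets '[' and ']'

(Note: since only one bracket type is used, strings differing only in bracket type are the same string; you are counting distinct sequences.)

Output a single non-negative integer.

Spec: pairs=14 depth=9 groups=3
Count(depth <= 9) = 534201
Count(depth <= 8) = 530400
Count(depth == 9) = 534201 - 530400 = 3801

Answer: 3801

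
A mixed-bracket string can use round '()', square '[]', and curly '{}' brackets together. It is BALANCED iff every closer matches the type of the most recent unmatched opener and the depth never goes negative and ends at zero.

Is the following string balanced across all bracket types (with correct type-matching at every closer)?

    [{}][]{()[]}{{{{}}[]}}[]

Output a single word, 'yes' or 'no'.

pos 0: push '['; stack = [
pos 1: push '{'; stack = [{
pos 2: '}' matches '{'; pop; stack = [
pos 3: ']' matches '['; pop; stack = (empty)
pos 4: push '['; stack = [
pos 5: ']' matches '['; pop; stack = (empty)
pos 6: push '{'; stack = {
pos 7: push '('; stack = {(
pos 8: ')' matches '('; pop; stack = {
pos 9: push '['; stack = {[
pos 10: ']' matches '['; pop; stack = {
pos 11: '}' matches '{'; pop; stack = (empty)
pos 12: push '{'; stack = {
pos 13: push '{'; stack = {{
pos 14: push '{'; stack = {{{
pos 15: push '{'; stack = {{{{
pos 16: '}' matches '{'; pop; stack = {{{
pos 17: '}' matches '{'; pop; stack = {{
pos 18: push '['; stack = {{[
pos 19: ']' matches '['; pop; stack = {{
pos 20: '}' matches '{'; pop; stack = {
pos 21: '}' matches '{'; pop; stack = (empty)
pos 22: push '['; stack = [
pos 23: ']' matches '['; pop; stack = (empty)
end: stack empty → VALID
Verdict: properly nested → yes

Answer: yes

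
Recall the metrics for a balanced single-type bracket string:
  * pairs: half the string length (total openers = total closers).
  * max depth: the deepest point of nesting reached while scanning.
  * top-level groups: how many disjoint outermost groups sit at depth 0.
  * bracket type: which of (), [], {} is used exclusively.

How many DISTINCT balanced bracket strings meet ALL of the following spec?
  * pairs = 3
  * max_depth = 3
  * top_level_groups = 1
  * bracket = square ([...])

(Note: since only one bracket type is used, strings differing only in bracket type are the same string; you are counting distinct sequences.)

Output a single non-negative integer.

Spec: pairs=3 depth=3 groups=1
Count(depth <= 3) = 2
Count(depth <= 2) = 1
Count(depth == 3) = 2 - 1 = 1

Answer: 1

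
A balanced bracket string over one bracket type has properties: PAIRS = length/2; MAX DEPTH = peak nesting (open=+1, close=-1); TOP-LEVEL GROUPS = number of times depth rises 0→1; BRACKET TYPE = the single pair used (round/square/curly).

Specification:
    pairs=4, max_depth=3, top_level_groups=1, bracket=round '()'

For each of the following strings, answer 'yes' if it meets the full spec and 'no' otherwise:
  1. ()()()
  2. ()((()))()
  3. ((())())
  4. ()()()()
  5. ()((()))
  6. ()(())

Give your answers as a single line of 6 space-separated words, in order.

String 1 '()()()': depth seq [1 0 1 0 1 0]
  -> pairs=3 depth=1 groups=3 -> no
String 2 '()((()))()': depth seq [1 0 1 2 3 2 1 0 1 0]
  -> pairs=5 depth=3 groups=3 -> no
String 3 '((())())': depth seq [1 2 3 2 1 2 1 0]
  -> pairs=4 depth=3 groups=1 -> yes
String 4 '()()()()': depth seq [1 0 1 0 1 0 1 0]
  -> pairs=4 depth=1 groups=4 -> no
String 5 '()((()))': depth seq [1 0 1 2 3 2 1 0]
  -> pairs=4 depth=3 groups=2 -> no
String 6 '()(())': depth seq [1 0 1 2 1 0]
  -> pairs=3 depth=2 groups=2 -> no

Answer: no no yes no no no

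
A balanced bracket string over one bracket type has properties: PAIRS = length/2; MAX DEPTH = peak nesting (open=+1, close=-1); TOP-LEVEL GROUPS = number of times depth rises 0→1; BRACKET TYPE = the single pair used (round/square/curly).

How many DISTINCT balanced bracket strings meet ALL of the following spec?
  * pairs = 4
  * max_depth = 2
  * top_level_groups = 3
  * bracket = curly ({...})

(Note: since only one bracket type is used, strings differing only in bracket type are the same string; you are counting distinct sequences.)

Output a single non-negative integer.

Answer: 3

Derivation:
Spec: pairs=4 depth=2 groups=3
Count(depth <= 2) = 3
Count(depth <= 1) = 0
Count(depth == 2) = 3 - 0 = 3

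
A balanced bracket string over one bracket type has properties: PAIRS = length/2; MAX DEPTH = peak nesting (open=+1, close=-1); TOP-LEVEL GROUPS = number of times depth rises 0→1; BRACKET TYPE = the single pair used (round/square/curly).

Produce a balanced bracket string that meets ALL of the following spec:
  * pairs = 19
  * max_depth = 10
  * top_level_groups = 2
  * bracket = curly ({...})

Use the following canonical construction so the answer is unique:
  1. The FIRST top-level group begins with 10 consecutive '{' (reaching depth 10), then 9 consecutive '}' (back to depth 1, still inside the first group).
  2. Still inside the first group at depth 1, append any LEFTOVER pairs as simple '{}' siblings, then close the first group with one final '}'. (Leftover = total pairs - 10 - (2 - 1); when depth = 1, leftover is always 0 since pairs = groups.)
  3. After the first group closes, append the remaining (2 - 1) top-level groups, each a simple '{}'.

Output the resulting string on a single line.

Answer: {{{{{{{{{{}}}}}}}}}{}{}{}{}{}{}{}{}}{}

Derivation:
Spec: pairs=19 depth=10 groups=2
Leftover pairs = 19 - 10 - (2-1) = 8
First group: deep chain of depth 10 + 8 sibling pairs
Remaining 1 groups: simple '{}' each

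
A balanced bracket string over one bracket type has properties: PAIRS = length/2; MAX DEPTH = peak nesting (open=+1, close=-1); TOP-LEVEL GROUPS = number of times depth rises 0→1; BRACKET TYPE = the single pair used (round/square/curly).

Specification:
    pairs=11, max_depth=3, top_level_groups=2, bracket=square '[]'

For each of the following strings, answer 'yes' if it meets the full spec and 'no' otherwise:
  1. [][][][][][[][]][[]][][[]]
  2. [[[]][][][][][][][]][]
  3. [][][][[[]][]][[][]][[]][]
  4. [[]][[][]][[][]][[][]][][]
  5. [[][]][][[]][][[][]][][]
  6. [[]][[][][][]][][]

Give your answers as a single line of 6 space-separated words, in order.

Answer: no yes no no no no

Derivation:
String 1 '[][][][][][[][]][[]][][[]]': depth seq [1 0 1 0 1 0 1 0 1 0 1 2 1 2 1 0 1 2 1 0 1 0 1 2 1 0]
  -> pairs=13 depth=2 groups=9 -> no
String 2 '[[[]][][][][][][][]][]': depth seq [1 2 3 2 1 2 1 2 1 2 1 2 1 2 1 2 1 2 1 0 1 0]
  -> pairs=11 depth=3 groups=2 -> yes
String 3 '[][][][[[]][]][[][]][[]][]': depth seq [1 0 1 0 1 0 1 2 3 2 1 2 1 0 1 2 1 2 1 0 1 2 1 0 1 0]
  -> pairs=13 depth=3 groups=7 -> no
String 4 '[[]][[][]][[][]][[][]][][]': depth seq [1 2 1 0 1 2 1 2 1 0 1 2 1 2 1 0 1 2 1 2 1 0 1 0 1 0]
  -> pairs=13 depth=2 groups=6 -> no
String 5 '[[][]][][[]][][[][]][][]': depth seq [1 2 1 2 1 0 1 0 1 2 1 0 1 0 1 2 1 2 1 0 1 0 1 0]
  -> pairs=12 depth=2 groups=7 -> no
String 6 '[[]][[][][][]][][]': depth seq [1 2 1 0 1 2 1 2 1 2 1 2 1 0 1 0 1 0]
  -> pairs=9 depth=2 groups=4 -> no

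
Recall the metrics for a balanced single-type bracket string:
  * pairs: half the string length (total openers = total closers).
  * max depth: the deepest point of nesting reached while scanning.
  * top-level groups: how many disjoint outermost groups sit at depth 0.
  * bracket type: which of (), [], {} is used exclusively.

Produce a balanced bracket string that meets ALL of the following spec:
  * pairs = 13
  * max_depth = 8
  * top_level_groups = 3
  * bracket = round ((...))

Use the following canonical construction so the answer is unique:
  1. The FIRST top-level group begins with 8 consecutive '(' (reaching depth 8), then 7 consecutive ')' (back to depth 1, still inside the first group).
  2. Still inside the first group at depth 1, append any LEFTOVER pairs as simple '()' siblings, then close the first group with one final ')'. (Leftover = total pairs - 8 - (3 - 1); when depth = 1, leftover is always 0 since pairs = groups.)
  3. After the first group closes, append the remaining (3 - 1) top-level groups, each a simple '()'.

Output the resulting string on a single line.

Spec: pairs=13 depth=8 groups=3
Leftover pairs = 13 - 8 - (3-1) = 3
First group: deep chain of depth 8 + 3 sibling pairs
Remaining 2 groups: simple '()' each

Answer: (((((((()))))))()()())()()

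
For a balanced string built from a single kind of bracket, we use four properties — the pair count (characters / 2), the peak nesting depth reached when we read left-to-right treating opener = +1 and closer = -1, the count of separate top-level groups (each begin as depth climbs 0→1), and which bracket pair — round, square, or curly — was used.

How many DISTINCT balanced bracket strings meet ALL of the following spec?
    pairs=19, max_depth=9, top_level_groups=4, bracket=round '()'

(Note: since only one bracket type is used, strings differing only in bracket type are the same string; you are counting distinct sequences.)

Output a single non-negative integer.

Answer: 6481728

Derivation:
Spec: pairs=19 depth=9 groups=4
Count(depth <= 9) = 215653856
Count(depth <= 8) = 209172128
Count(depth == 9) = 215653856 - 209172128 = 6481728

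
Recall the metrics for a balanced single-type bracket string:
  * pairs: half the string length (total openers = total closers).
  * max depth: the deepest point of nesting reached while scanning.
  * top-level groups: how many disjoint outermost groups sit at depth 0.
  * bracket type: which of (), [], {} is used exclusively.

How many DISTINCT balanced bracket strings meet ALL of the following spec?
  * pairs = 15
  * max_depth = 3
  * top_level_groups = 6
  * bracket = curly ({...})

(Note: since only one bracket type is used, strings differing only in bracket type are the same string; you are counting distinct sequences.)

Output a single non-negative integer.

Spec: pairs=15 depth=3 groups=6
Count(depth <= 3) = 86784
Count(depth <= 2) = 2002
Count(depth == 3) = 86784 - 2002 = 84782

Answer: 84782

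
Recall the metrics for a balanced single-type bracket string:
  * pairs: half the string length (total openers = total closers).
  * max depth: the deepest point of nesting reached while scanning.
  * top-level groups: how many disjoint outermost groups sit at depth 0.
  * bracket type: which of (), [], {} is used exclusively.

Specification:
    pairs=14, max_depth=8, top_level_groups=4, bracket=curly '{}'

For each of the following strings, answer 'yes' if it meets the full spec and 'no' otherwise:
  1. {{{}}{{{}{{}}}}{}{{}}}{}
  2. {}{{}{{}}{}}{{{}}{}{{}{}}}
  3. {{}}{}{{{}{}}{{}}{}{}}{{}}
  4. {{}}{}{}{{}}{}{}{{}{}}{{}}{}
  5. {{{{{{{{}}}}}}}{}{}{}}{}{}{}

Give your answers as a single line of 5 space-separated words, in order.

String 1 '{{{}}{{{}{{}}}}{}{{}}}{}': depth seq [1 2 3 2 1 2 3 4 3 4 5 4 3 2 1 2 1 2 3 2 1 0 1 0]
  -> pairs=12 depth=5 groups=2 -> no
String 2 '{}{{}{{}}{}}{{{}}{}{{}{}}}': depth seq [1 0 1 2 1 2 3 2 1 2 1 0 1 2 3 2 1 2 1 2 3 2 3 2 1 0]
  -> pairs=13 depth=3 groups=3 -> no
String 3 '{{}}{}{{{}{}}{{}}{}{}}{{}}': depth seq [1 2 1 0 1 0 1 2 3 2 3 2 1 2 3 2 1 2 1 2 1 0 1 2 1 0]
  -> pairs=13 depth=3 groups=4 -> no
String 4 '{{}}{}{}{{}}{}{}{{}{}}{{}}{}': depth seq [1 2 1 0 1 0 1 0 1 2 1 0 1 0 1 0 1 2 1 2 1 0 1 2 1 0 1 0]
  -> pairs=14 depth=2 groups=9 -> no
String 5 '{{{{{{{{}}}}}}}{}{}{}}{}{}{}': depth seq [1 2 3 4 5 6 7 8 7 6 5 4 3 2 1 2 1 2 1 2 1 0 1 0 1 0 1 0]
  -> pairs=14 depth=8 groups=4 -> yes

Answer: no no no no yes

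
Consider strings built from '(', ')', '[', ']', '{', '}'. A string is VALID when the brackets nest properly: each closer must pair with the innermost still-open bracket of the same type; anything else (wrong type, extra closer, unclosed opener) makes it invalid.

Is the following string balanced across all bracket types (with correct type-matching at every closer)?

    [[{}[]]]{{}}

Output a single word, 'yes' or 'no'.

Answer: yes

Derivation:
pos 0: push '['; stack = [
pos 1: push '['; stack = [[
pos 2: push '{'; stack = [[{
pos 3: '}' matches '{'; pop; stack = [[
pos 4: push '['; stack = [[[
pos 5: ']' matches '['; pop; stack = [[
pos 6: ']' matches '['; pop; stack = [
pos 7: ']' matches '['; pop; stack = (empty)
pos 8: push '{'; stack = {
pos 9: push '{'; stack = {{
pos 10: '}' matches '{'; pop; stack = {
pos 11: '}' matches '{'; pop; stack = (empty)
end: stack empty → VALID
Verdict: properly nested → yes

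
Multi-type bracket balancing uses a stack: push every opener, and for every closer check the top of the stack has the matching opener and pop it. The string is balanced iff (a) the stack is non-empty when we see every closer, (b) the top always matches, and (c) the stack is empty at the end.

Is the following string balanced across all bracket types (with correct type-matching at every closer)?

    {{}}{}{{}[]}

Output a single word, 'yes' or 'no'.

Answer: yes

Derivation:
pos 0: push '{'; stack = {
pos 1: push '{'; stack = {{
pos 2: '}' matches '{'; pop; stack = {
pos 3: '}' matches '{'; pop; stack = (empty)
pos 4: push '{'; stack = {
pos 5: '}' matches '{'; pop; stack = (empty)
pos 6: push '{'; stack = {
pos 7: push '{'; stack = {{
pos 8: '}' matches '{'; pop; stack = {
pos 9: push '['; stack = {[
pos 10: ']' matches '['; pop; stack = {
pos 11: '}' matches '{'; pop; stack = (empty)
end: stack empty → VALID
Verdict: properly nested → yes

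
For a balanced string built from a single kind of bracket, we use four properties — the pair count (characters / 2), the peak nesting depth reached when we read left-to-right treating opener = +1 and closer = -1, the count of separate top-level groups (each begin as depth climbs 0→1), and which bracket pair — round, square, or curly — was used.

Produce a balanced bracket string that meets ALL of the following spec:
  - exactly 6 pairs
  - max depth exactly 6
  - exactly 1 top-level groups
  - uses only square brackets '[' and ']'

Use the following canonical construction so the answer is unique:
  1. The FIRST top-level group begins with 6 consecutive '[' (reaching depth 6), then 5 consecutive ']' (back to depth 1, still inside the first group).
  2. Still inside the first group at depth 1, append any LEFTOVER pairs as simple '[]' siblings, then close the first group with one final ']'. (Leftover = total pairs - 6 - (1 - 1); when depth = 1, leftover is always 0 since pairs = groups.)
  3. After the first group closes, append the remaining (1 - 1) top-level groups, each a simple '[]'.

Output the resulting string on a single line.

Spec: pairs=6 depth=6 groups=1
Leftover pairs = 6 - 6 - (1-1) = 0
First group: deep chain of depth 6 + 0 sibling pairs
Remaining 0 groups: simple '[]' each

Answer: [[[[[[]]]]]]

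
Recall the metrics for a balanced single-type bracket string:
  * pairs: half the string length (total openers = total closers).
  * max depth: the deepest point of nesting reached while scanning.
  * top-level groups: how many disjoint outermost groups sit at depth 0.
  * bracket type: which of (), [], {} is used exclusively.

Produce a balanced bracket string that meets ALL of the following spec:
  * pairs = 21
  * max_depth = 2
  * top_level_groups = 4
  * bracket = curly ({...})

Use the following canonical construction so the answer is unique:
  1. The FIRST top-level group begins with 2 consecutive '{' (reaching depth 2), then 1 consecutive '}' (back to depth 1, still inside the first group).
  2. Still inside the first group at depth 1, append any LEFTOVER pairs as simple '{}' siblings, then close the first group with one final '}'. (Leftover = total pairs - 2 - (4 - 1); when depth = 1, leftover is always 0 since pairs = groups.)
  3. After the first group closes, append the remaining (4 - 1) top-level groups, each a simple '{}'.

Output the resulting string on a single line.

Spec: pairs=21 depth=2 groups=4
Leftover pairs = 21 - 2 - (4-1) = 16
First group: deep chain of depth 2 + 16 sibling pairs
Remaining 3 groups: simple '{}' each

Answer: {{}{}{}{}{}{}{}{}{}{}{}{}{}{}{}{}{}}{}{}{}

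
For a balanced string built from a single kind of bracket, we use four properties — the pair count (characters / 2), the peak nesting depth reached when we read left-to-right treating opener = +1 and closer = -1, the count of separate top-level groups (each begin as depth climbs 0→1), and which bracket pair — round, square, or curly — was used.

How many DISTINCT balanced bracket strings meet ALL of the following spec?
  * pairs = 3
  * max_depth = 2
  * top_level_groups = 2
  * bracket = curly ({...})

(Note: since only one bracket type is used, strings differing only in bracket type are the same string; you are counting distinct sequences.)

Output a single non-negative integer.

Spec: pairs=3 depth=2 groups=2
Count(depth <= 2) = 2
Count(depth <= 1) = 0
Count(depth == 2) = 2 - 0 = 2

Answer: 2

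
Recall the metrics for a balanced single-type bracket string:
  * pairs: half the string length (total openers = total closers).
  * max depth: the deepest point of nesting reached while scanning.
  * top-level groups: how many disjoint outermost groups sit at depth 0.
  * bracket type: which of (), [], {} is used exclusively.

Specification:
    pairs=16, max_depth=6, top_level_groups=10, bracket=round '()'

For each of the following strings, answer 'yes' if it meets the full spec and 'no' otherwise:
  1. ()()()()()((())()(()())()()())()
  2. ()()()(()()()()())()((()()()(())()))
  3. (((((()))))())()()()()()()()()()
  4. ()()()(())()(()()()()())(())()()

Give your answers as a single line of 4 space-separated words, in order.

Answer: no no yes no

Derivation:
String 1 '()()()()()((())()(()())()()())()': depth seq [1 0 1 0 1 0 1 0 1 0 1 2 3 2 1 2 1 2 3 2 3 2 1 2 1 2 1 2 1 0 1 0]
  -> pairs=16 depth=3 groups=7 -> no
String 2 '()()()(()()()()())()((()()()(())()))': depth seq [1 0 1 0 1 0 1 2 1 2 1 2 1 2 1 2 1 0 1 0 1 2 3 2 3 2 3 2 3 4 3 2 3 2 1 0]
  -> pairs=18 depth=4 groups=6 -> no
String 3 '(((((()))))())()()()()()()()()()': depth seq [1 2 3 4 5 6 5 4 3 2 1 2 1 0 1 0 1 0 1 0 1 0 1 0 1 0 1 0 1 0 1 0]
  -> pairs=16 depth=6 groups=10 -> yes
String 4 '()()()(())()(()()()()())(())()()': depth seq [1 0 1 0 1 0 1 2 1 0 1 0 1 2 1 2 1 2 1 2 1 2 1 0 1 2 1 0 1 0 1 0]
  -> pairs=16 depth=2 groups=9 -> no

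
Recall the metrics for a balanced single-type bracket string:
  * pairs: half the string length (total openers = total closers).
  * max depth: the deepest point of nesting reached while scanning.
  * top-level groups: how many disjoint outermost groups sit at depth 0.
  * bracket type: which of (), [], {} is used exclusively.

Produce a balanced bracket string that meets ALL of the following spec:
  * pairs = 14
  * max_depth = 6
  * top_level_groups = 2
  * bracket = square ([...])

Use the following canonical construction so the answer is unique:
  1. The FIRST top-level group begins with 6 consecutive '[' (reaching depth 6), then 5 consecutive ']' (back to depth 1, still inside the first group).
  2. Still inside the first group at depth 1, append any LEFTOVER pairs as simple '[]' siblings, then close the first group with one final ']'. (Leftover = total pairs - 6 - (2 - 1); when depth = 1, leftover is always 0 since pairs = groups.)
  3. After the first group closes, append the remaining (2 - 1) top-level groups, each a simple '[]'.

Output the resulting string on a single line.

Spec: pairs=14 depth=6 groups=2
Leftover pairs = 14 - 6 - (2-1) = 7
First group: deep chain of depth 6 + 7 sibling pairs
Remaining 1 groups: simple '[]' each

Answer: [[[[[[]]]]][][][][][][][]][]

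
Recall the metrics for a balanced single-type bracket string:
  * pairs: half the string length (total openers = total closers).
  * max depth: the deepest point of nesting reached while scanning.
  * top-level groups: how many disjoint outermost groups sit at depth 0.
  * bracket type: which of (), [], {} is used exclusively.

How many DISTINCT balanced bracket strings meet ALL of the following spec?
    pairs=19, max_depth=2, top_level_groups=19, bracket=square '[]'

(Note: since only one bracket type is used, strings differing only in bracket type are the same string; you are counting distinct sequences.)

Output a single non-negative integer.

Answer: 0

Derivation:
Spec: pairs=19 depth=2 groups=19
Count(depth <= 2) = 1
Count(depth <= 1) = 1
Count(depth == 2) = 1 - 1 = 0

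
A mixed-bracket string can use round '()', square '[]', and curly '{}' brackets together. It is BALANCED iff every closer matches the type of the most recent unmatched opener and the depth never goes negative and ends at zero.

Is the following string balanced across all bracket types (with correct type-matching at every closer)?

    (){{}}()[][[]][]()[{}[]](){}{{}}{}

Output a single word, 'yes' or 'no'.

Answer: yes

Derivation:
pos 0: push '('; stack = (
pos 1: ')' matches '('; pop; stack = (empty)
pos 2: push '{'; stack = {
pos 3: push '{'; stack = {{
pos 4: '}' matches '{'; pop; stack = {
pos 5: '}' matches '{'; pop; stack = (empty)
pos 6: push '('; stack = (
pos 7: ')' matches '('; pop; stack = (empty)
pos 8: push '['; stack = [
pos 9: ']' matches '['; pop; stack = (empty)
pos 10: push '['; stack = [
pos 11: push '['; stack = [[
pos 12: ']' matches '['; pop; stack = [
pos 13: ']' matches '['; pop; stack = (empty)
pos 14: push '['; stack = [
pos 15: ']' matches '['; pop; stack = (empty)
pos 16: push '('; stack = (
pos 17: ')' matches '('; pop; stack = (empty)
pos 18: push '['; stack = [
pos 19: push '{'; stack = [{
pos 20: '}' matches '{'; pop; stack = [
pos 21: push '['; stack = [[
pos 22: ']' matches '['; pop; stack = [
pos 23: ']' matches '['; pop; stack = (empty)
pos 24: push '('; stack = (
pos 25: ')' matches '('; pop; stack = (empty)
pos 26: push '{'; stack = {
pos 27: '}' matches '{'; pop; stack = (empty)
pos 28: push '{'; stack = {
pos 29: push '{'; stack = {{
pos 30: '}' matches '{'; pop; stack = {
pos 31: '}' matches '{'; pop; stack = (empty)
pos 32: push '{'; stack = {
pos 33: '}' matches '{'; pop; stack = (empty)
end: stack empty → VALID
Verdict: properly nested → yes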